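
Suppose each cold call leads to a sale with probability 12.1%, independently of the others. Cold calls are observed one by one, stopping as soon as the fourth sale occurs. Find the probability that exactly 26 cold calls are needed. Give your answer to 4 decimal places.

Y = trial on which the fourth success occurs; negative binomial, r=4, p=0.121.
P(Y=26) = C(25,3) · p^4 · (1−p)^22
= 2300 · 0.00021436 · 0.058581 = 0.028882

0.0289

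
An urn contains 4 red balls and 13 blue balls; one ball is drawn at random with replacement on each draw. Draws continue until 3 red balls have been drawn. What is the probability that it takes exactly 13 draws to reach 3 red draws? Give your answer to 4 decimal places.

Y = trial on which the third success occurs; negative binomial, r=3, p=0.235294.
P(Y=13) = C(12,2) · p^3 · (1−p)^10
= 66 · 0.013027 · 0.068382 = 0.058792

0.0588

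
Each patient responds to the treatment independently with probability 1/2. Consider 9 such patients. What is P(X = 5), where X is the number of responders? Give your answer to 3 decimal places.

X ~ Binomial(n=9, p=0.50).
P(X=5) = C(9,5) · p^5 · (1−p)^4
= 126 · 0.03125 · 0.0625 = 0.24609

0.246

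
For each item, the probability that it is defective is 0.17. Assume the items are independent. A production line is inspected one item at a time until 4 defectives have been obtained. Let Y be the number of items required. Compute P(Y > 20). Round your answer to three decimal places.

Needing more than 20 items ⇔ fewer than 4 successes in the first 20. With X ~ Binomial(20, 0.17), P(Y > 20) = P(X ≤ 3).
  k=0: C(20,0)·0.17^0·0.83^20 = 0.02407
  k=1: C(20,1)·0.17^1·0.83^19 = 0.09862
  k=2: C(20,2)·0.17^2·0.83^18 = 0.19189
  k=3: C(20,3)·0.17^3·0.83^17 = 0.23582
P(X ≤ 3) = 0.55041

0.550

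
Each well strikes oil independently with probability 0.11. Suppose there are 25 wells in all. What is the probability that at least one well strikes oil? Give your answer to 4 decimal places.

0.9457

P(at least one) = 1 − P(none) = 1 − (1 − 0.11)^25
= 1 − 0.054294 = 0.945706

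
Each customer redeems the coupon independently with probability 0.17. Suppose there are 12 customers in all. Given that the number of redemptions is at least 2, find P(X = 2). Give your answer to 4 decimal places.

0.4695

X ~ Binomial(12, 0.17). Want P(X=2 | X≥2) = P(X=2) / P(X≥2).
P(X=2) = C(12,2)·0.17^2·0.83^10 = 0.295953
P(X≥2) = 1 − 0.106890 − 0.262718 = 0.630392
Ratio = 0.295953 / 0.630392 = 0.469474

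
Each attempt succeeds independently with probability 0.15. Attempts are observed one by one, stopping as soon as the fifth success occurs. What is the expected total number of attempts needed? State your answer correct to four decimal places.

33.3333

Y = total attempts until the fifth success; negative binomial with r=5, p=0.15.
E[Y] = r / p = 5 / 0.15 = 33.333333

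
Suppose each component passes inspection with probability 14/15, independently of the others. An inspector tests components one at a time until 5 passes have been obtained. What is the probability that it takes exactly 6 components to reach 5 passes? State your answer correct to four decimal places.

0.2361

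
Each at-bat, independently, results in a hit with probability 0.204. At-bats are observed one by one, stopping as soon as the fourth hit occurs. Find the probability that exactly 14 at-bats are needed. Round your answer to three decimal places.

0.051

Y = trial on which the fourth success occurs; negative binomial, r=4, p=0.204.
P(Y=14) = C(13,3) · p^4 · (1−p)^10
= 286 · 0.0017319 · 0.10212 = 0.05058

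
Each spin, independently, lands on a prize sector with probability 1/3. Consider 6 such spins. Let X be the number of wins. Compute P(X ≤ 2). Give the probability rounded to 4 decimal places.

0.6804

X ~ Binomial(6, 0.333333); P(X ≤ 2) = Σ C(6,k) p^k (1−p)^(6−k) over k:
  k=0: C(6,0)·0.333333^0·0.666667^6 = 0.087791
  k=1: C(6,1)·0.333333^1·0.666667^5 = 0.263374
  k=2: C(6,2)·0.333333^2·0.666667^4 = 0.329218
Total = 0.680384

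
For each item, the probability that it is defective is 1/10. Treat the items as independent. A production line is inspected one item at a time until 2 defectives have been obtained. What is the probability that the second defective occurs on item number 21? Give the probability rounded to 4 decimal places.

0.0270

Y = trial on which the second success occurs; negative binomial, r=2, p=0.10.
P(Y=21) = C(20,1) · p^2 · (1−p)^19
= 20 · 0.01 · 0.13509 = 0.027017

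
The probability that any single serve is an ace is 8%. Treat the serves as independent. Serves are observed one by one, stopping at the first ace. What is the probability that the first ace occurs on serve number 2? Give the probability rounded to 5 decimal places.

0.07360

Geometric (trials to first success), p = 0.08.
P(Y = 2) = (1−p)^1 · p = 0.92 · 0.08 = 0.0736000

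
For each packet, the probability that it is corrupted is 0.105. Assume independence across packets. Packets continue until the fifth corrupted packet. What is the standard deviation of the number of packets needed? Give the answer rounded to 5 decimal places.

Y = total packets until the fifth success; negative binomial with r=5, p=0.105.
SD(Y) = √[r(1−p)/p²] = √(405.8956916) = 20.1468531

20.14685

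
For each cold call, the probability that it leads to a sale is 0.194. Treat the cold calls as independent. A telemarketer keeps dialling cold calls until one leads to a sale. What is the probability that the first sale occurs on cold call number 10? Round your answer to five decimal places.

0.02785

Geometric (trials to first success), p = 0.194.
P(Y = 10) = (1−p)^9 · p = 0.14355 · 0.194 = 0.0278495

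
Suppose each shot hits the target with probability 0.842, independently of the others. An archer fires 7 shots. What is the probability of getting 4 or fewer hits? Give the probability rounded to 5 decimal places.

0.08397

X ~ Binomial(7, 0.842); P(X ≤ 4) = Σ C(7,k) p^k (1−p)^(7−k) over k:
  k=0: C(7,0)·0.842^0·0.158^7 = 0.0000025
  k=1: C(7,1)·0.842^1·0.158^6 = 0.0000917
  k=2: C(7,2)·0.842^2·0.158^5 = 0.0014660
  k=3: C(7,3)·0.842^3·0.158^4 = 0.0130207
  k=4: C(7,4)·0.842^4·0.158^3 = 0.0693885
Total = 0.0839693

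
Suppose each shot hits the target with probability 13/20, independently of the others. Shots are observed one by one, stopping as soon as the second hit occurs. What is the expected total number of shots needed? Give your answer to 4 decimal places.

Y = total shots until the second success; negative binomial with r=2, p=0.65.
E[Y] = r / p = 2 / 0.65 = 3.076923

3.0769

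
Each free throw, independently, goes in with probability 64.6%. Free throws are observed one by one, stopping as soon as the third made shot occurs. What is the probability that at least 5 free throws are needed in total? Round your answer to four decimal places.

0.4441

Needing more than 4 free throws ⇔ fewer than 3 successes in the first 4. With X ~ Binomial(4, 0.646), P(Y > 4) = P(X ≤ 2).
  k=0: C(4,0)·0.646^0·0.354^4 = 0.015704
  k=1: C(4,1)·0.646^1·0.354^3 = 0.114631
  k=2: C(4,2)·0.646^2·0.354^2 = 0.313778
P(X ≤ 2) = 0.444113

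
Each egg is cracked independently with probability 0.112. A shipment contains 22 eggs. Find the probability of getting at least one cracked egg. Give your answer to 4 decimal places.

P(at least one) = 1 − P(none) = 1 − (1 − 0.112)^22
= 1 − 0.073297 = 0.926703

0.9267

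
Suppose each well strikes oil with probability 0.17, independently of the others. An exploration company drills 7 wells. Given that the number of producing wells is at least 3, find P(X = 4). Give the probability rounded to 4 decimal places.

X ~ Binomial(7, 0.17). Want P(X=4 | X≥3) = P(X=4) / P(X≥3).
P(X=4) = C(7,4)·0.17^4·0.83^3 = 0.016715
P(X≥3) = 1 − 0.271361 − 0.389059 − 0.239060 = 0.100520
Ratio = 0.016715 / 0.100520 = 0.166282

0.1663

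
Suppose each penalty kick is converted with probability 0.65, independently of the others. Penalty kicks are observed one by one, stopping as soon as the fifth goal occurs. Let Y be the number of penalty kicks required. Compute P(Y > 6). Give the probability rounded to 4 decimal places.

Needing more than 6 penalty kicks ⇔ fewer than 5 successes in the first 6. With X ~ Binomial(6, 0.65), P(Y > 6) = P(X ≤ 4).
  k=0: C(6,0)·0.65^0·0.35^6 = 0.001838
  k=1: C(6,1)·0.65^1·0.35^5 = 0.020484
  k=2: C(6,2)·0.65^2·0.35^4 = 0.095102
  k=3: C(6,3)·0.65^3·0.35^3 = 0.235491
  k=4: C(6,4)·0.65^4·0.35^2 = 0.328005
P(X ≤ 4) = 0.680920

0.6809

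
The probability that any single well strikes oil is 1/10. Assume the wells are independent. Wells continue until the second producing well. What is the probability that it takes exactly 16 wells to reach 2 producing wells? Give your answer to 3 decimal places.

0.034

Y = trial on which the second success occurs; negative binomial, r=2, p=0.10.
P(Y=16) = C(15,1) · p^2 · (1−p)^14
= 15 · 0.01 · 0.22877 = 0.03432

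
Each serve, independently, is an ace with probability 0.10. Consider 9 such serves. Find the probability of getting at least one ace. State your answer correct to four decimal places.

0.6126

P(at least one) = 1 − P(none) = 1 − (1 − 0.10)^9
= 1 − 0.387420 = 0.612580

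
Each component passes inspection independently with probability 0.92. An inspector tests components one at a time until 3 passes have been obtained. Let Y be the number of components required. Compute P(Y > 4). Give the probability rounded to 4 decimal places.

0.0344

Needing more than 4 components ⇔ fewer than 3 successes in the first 4. With X ~ Binomial(4, 0.92), P(Y > 4) = P(X ≤ 2).
  k=0: C(4,0)·0.92^0·0.08^4 = 0.000041
  k=1: C(4,1)·0.92^1·0.08^3 = 0.001884
  k=2: C(4,2)·0.92^2·0.08^2 = 0.032502
P(X ≤ 2) = 0.034427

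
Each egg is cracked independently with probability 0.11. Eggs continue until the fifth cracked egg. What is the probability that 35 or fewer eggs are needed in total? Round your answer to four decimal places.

0.3399

Finishing within 35 eggs ⇔ at least 5 successes in the first 35. With X ~ Binomial(35, 0.11), P(Y ≤ 35) = 1 − P(X ≤ 4).
  k=0: C(35,0)·0.11^0·0.89^35 = 0.016930
  k=1: C(35,1)·0.11^1·0.89^34 = 0.073235
  k=2: C(35,2)·0.11^2·0.89^33 = 0.153877
  k=3: C(35,3)·0.11^3·0.89^32 = 0.209203
  k=4: C(35,4)·0.11^4·0.89^31 = 0.206852
1 − 0.660097 = 0.339903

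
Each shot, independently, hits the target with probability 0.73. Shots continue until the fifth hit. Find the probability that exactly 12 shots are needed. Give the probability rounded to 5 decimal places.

0.00716

Y = trial on which the fifth success occurs; negative binomial, r=5, p=0.73.
P(Y=12) = C(11,4) · p^5 · (1−p)^7
= 330 · 0.20731 · 0.0001046 = 0.0071561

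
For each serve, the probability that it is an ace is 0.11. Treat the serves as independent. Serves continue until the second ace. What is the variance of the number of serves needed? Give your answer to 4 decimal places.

Y = total serves until the second success; negative binomial with r=2, p=0.11.
Var(Y) = r(1−p)/p² = 2·0.89 / 0.11² = 147.107438

147.1074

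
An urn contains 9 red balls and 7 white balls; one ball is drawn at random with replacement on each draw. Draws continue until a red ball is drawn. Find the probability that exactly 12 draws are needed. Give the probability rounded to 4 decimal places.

Geometric (trials to first success), p = 0.5625.
P(Y = 12) = (1−p)^11 · p = 0.0001124 · 0.5625 = 0.000063

0.0001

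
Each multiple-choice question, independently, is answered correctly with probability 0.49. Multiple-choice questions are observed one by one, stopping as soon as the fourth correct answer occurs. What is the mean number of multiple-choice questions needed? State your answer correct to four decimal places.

8.1633

Y = total multiple-choice questions until the fourth success; negative binomial with r=4, p=0.49.
E[Y] = r / p = 4 / 0.49 = 8.163265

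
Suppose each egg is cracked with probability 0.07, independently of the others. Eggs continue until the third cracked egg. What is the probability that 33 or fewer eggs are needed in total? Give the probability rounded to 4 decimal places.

0.4095

Finishing within 33 eggs ⇔ at least 3 successes in the first 33. With X ~ Binomial(33, 0.07), P(Y ≤ 33) = 1 − P(X ≤ 2).
  k=0: C(33,0)·0.07^0·0.93^33 = 0.091188
  k=1: C(33,1)·0.07^1·0.93^32 = 0.226499
  k=2: C(33,2)·0.07^2·0.93^31 = 0.272773
1 − 0.590460 = 0.409540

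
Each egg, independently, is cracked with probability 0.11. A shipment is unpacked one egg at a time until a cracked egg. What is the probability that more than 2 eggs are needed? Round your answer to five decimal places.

0.79210

Y = number of eggs to the first success; geometric, p = 0.11.
P(Y > 2) = P(first 2 all fail) = (1−p)^2 = 0.7921000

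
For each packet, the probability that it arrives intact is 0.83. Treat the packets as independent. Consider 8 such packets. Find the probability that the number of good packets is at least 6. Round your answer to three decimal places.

0.859

X ~ Binomial(8, 0.83); P(X ≥ 6) = Σ C(8,k) p^k (1−p)^(8−k) over k:
  k=6: C(8,6)·0.83^6·0.17^2 = 0.26456
  k=7: C(8,7)·0.83^7·0.17^1 = 0.36905
  k=8: C(8,8)·0.83^8·0.17^0 = 0.22523
Total = 0.85884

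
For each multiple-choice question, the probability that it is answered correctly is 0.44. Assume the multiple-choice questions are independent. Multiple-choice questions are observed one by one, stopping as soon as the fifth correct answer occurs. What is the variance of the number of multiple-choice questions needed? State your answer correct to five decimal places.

14.46281

Y = total multiple-choice questions until the fifth success; negative binomial with r=5, p=0.44.
Var(Y) = r(1−p)/p² = 5·0.56 / 0.44² = 14.4628099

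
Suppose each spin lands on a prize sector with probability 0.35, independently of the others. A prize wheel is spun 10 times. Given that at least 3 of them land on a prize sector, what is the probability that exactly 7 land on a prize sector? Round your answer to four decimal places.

X ~ Binomial(10, 0.35). Want P(X=7 | X≥3) = P(X=7) / P(X≥3).
P(X=7) = C(10,7)·0.35^7·0.65^3 = 0.021203
P(X≥3) = 1 − 0.013463 − 0.072492 − 0.175653 = 0.738393
Ratio = 0.021203 / 0.738393 = 0.028715

0.0287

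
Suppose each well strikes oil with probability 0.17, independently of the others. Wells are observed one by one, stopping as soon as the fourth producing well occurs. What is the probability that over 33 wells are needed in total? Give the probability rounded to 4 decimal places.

0.1640

Needing more than 33 wells ⇔ fewer than 4 successes in the first 33. With X ~ Binomial(33, 0.17), P(Y > 33) = P(X ≤ 3).
  k=0: C(33,0)·0.17^0·0.83^33 = 0.002136
  k=1: C(33,1)·0.17^1·0.83^32 = 0.014436
  k=2: C(33,2)·0.17^2·0.83^31 = 0.047310
  k=3: C(33,3)·0.17^3·0.83^30 = 0.100130
P(X ≤ 3) = 0.164012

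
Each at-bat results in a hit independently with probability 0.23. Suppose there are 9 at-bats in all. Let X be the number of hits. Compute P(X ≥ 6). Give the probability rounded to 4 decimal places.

X ~ Binomial(9, 0.23); P(X ≥ 6) = Σ C(9,k) p^k (1−p)^(9−k) over k:
  k=6: C(9,6)·0.23^6·0.77^3 = 0.005677
  k=7: C(9,7)·0.23^7·0.77^2 = 0.000727
  k=8: C(9,8)·0.23^8·0.77^1 = 0.000054
  k=9: C(9,9)·0.23^9·0.77^0 = 0.000002
Total = 0.006460

0.0065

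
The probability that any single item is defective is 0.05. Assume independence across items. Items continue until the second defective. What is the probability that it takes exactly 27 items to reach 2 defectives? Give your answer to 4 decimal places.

0.0180

Y = trial on which the second success occurs; negative binomial, r=2, p=0.05.
P(Y=27) = C(26,1) · p^2 · (1−p)^25
= 26 · 0.0025 · 0.27739 = 0.018030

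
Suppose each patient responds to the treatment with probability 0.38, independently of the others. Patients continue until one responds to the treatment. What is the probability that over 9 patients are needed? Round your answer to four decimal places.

0.0135

Y = number of patients to the first success; geometric, p = 0.38.
P(Y > 9) = P(first 9 all fail) = (1−p)^9 = 0.013537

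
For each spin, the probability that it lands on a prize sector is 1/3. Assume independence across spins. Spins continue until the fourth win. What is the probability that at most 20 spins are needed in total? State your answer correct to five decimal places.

0.93955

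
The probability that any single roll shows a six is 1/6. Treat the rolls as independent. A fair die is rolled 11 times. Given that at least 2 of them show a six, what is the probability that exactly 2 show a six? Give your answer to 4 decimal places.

X ~ Binomial(11, 0.166667). Want P(X=2 | X≥2) = P(X=2) / P(X≥2).
P(X=2) = C(11,2)·0.166667^2·0.833333^9 = 0.296094
P(X≥2) = 1 − 0.134588 − 0.296094 = 0.569318
Ratio = 0.296094 / 0.569318 = 0.520084

0.5201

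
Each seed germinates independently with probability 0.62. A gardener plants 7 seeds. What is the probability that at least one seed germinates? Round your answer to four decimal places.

0.9989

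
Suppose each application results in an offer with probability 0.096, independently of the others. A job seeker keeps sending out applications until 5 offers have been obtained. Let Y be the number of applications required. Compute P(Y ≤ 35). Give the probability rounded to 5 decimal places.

0.24212

Finishing within 35 applications ⇔ at least 5 successes in the first 35. With X ~ Binomial(35, 0.096), P(Y ≤ 35) = 1 − P(X ≤ 4).
  k=0: C(35,0)·0.096^0·0.904^35 = 0.0292345
  k=1: C(35,1)·0.096^1·0.904^34 = 0.1086591
  k=2: C(35,2)·0.096^2·0.904^33 = 0.1961632
  k=3: C(35,3)·0.096^3·0.904^32 = 0.2291464
  k=4: C(35,4)·0.096^4·0.904^31 = 0.1946731
1 − 0.7578763 = 0.2421237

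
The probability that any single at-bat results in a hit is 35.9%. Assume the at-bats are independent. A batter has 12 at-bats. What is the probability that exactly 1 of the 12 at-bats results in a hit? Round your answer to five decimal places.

X ~ Binomial(n=12, p=0.359).
P(X=1) = C(12,1) · p^1 · (1−p)^11
= 12 · 0.359 · 0.0075065 = 0.0323381

0.03234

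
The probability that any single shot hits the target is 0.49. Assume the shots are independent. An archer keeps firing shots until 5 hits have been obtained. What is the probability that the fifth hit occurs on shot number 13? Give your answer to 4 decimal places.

0.0640

Y = trial on which the fifth success occurs; negative binomial, r=5, p=0.49.
P(Y=13) = C(12,4) · p^5 · (1−p)^8
= 495 · 0.028248 · 0.0045768 = 0.063995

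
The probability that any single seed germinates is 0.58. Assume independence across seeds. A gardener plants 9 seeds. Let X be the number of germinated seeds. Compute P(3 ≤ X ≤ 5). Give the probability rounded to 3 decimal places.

0.534

X ~ Binomial(9, 0.58); P(3 ≤ X ≤ 5) = Σ C(9,k) p^k (1−p)^(9−k) over k:
  k=3: C(9,3)·0.58^3·0.42^6 = 0.08996
  k=4: C(9,4)·0.58^4·0.42^5 = 0.18635
  k=5: C(9,5)·0.58^5·0.42^4 = 0.25734
Total = 0.53365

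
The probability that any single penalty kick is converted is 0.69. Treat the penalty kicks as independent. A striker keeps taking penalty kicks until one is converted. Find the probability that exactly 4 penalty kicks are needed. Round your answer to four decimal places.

0.0206

Geometric (trials to first success), p = 0.69.
P(Y = 4) = (1−p)^3 · p = 0.029791 · 0.69 = 0.020556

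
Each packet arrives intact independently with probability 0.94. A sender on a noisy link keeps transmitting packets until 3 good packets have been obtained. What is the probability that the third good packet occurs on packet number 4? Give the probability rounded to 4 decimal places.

Y = trial on which the third success occurs; negative binomial, r=3, p=0.94.
P(Y=4) = C(3,2) · p^3 · (1−p)^1
= 3 · 0.83058 · 0.06 = 0.149505

0.1495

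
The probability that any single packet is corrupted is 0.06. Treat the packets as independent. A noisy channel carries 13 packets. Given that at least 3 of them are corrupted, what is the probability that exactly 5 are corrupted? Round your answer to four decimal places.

X ~ Binomial(13, 0.06). Want P(X=5 | X≥3) = P(X=5) / P(X≥3).
P(X=5) = C(13,5)·0.06^5·0.94^8 = 0.000610
P(X≥3) = 1 − 0.447365 − 0.371218 − 0.142169 = 0.039249
Ratio = 0.000610 / 0.039249 = 0.015543

0.0155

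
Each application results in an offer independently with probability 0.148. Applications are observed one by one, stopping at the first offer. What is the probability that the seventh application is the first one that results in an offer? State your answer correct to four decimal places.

Geometric (trials to first success), p = 0.148.
P(Y = 7) = (1−p)^6 · p = 0.38251 · 0.148 = 0.056611

0.0566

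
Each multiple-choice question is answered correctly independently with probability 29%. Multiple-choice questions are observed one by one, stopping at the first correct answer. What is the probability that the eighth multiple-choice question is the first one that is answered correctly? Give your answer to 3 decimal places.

Geometric (trials to first success), p = 0.29.
P(Y = 8) = (1−p)^7 · p = 0.090951 · 0.29 = 0.02638

0.026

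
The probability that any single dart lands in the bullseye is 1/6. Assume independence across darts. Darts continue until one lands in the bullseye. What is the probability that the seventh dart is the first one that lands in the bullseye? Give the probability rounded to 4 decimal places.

0.0558

Geometric (trials to first success), p = 0.166667.
P(Y = 7) = (1−p)^6 · p = 0.3349 · 0.166667 = 0.055816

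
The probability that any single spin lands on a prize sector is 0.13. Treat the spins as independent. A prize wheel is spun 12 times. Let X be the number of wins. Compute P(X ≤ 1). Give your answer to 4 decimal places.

X ~ Binomial(12, 0.13); P(X ≤ 1) = Σ C(12,k) p^k (1−p)^(12−k) over k:
  k=0: C(12,0)·0.13^0·0.87^12 = 0.188032
  k=1: C(12,1)·0.13^1·0.87^11 = 0.337160
Total = 0.525192

0.5252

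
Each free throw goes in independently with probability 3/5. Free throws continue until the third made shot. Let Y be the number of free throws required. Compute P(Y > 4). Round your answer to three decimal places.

0.525

Needing more than 4 free throws ⇔ fewer than 3 successes in the first 4. With X ~ Binomial(4, 0.60), P(Y > 4) = P(X ≤ 2).
  k=0: C(4,0)·0.60^0·0.40^4 = 0.02560
  k=1: C(4,1)·0.60^1·0.40^3 = 0.15360
  k=2: C(4,2)·0.60^2·0.40^2 = 0.34560
P(X ≤ 2) = 0.52480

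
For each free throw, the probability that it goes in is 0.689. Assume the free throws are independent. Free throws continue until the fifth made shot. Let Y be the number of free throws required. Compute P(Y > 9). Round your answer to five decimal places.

Needing more than 9 free throws ⇔ fewer than 5 successes in the first 9. With X ~ Binomial(9, 0.689), P(Y > 9) = P(X ≤ 4).
  k=0: C(9,0)·0.689^0·0.311^9 = 0.0000272
  k=1: C(9,1)·0.689^1·0.311^8 = 0.0005427
  k=2: C(9,2)·0.689^2·0.311^7 = 0.0048091
  k=3: C(9,3)·0.689^3·0.311^6 = 0.0248599
  k=4: C(9,4)·0.689^4·0.311^5 = 0.0826132
P(X ≤ 4) = 0.1128521

0.11285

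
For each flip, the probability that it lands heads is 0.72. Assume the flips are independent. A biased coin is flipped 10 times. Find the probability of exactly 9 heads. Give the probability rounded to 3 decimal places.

X ~ Binomial(n=10, p=0.72).
P(X=9) = C(10,9) · p^9 · (1−p)^1
= 10 · 0.051999 · 0.28 = 0.14560

0.146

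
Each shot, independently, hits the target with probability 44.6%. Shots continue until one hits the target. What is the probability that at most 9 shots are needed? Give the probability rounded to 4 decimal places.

0.9951

Y = number of shots to the first success; geometric, p = 0.446.
P(Y ≤ 9) = 1 − (1−p)^9 = 1 − 0.004916 = 0.995084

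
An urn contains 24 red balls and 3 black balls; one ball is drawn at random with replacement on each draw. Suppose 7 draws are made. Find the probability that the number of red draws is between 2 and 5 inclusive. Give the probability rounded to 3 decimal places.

X ~ Binomial(7, 0.888889); P(2 ≤ X ≤ 5) = Σ C(7,k) p^k (1−p)^(7−k) over k:
  k=2: C(7,2)·0.888889^2·0.111111^5 = 0.00028
  k=3: C(7,3)·0.888889^3·0.111111^4 = 0.00375
  k=4: C(7,4)·0.888889^4·0.111111^3 = 0.02997
  k=5: C(7,5)·0.888889^5·0.111111^2 = 0.14387
Total = 0.17787

0.178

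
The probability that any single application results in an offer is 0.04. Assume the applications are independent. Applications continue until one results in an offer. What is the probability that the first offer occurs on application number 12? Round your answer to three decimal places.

0.026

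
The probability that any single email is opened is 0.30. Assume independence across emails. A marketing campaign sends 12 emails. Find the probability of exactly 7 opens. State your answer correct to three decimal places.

X ~ Binomial(n=12, p=0.30).
P(X=7) = C(12,7) · p^7 · (1−p)^5
= 792 · 0.0002187 · 0.16807 = 0.02911

0.029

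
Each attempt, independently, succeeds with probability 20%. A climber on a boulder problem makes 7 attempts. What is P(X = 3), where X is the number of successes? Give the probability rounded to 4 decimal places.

0.1147

X ~ Binomial(n=7, p=0.20).
P(X=3) = C(7,3) · p^3 · (1−p)^4
= 35 · 0.008 · 0.4096 = 0.114688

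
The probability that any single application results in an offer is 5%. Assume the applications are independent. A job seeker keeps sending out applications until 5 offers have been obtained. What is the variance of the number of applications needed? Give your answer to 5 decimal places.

1900.00000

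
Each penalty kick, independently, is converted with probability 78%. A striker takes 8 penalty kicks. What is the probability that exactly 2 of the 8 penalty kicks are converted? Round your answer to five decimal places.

0.00193

X ~ Binomial(n=8, p=0.78).
P(X=2) = C(8,2) · p^2 · (1−p)^6
= 28 · 0.6084 · 0.00011338 = 0.0019314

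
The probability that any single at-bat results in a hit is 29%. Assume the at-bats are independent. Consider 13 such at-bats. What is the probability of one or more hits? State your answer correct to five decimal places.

0.98835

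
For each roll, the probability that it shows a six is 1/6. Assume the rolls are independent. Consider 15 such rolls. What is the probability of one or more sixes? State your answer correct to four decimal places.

P(at least one) = 1 − P(none) = 1 − (1 − 0.166667)^15
= 1 − 0.064905 = 0.935095

0.9351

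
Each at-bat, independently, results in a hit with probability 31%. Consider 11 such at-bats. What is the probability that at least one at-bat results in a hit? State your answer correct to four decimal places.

P(at least one) = 1 − P(none) = 1 − (1 − 0.31)^11
= 1 − 0.016879 = 0.983121

0.9831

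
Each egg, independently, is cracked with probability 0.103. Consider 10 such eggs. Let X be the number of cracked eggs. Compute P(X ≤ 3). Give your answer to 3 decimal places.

0.986

X ~ Binomial(10, 0.103); P(X ≤ 3) = Σ C(10,k) p^k (1−p)^(10−k) over k:
  k=0: C(10,0)·0.103^0·0.897^10 = 0.33723
  k=1: C(10,1)·0.103^1·0.897^9 = 0.38723
  k=2: C(10,2)·0.103^2·0.897^8 = 0.20009
  k=3: C(10,3)·0.103^3·0.897^7 = 0.06127
Total = 0.98582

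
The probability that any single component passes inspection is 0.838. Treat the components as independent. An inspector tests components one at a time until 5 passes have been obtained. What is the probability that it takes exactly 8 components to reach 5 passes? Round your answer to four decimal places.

0.0615

Y = trial on which the fifth success occurs; negative binomial, r=5, p=0.838.
P(Y=8) = C(7,4) · p^5 · (1−p)^3
= 35 · 0.41326 · 0.0042515 = 0.061494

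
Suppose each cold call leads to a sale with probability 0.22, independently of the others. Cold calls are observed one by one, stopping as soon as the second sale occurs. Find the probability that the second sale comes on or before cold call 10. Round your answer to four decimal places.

Finishing within 10 cold calls ⇔ at least 2 successes in the first 10. With X ~ Binomial(10, 0.22), P(Y ≤ 10) = 1 − P(X ≤ 1).
  k=0: C(10,0)·0.22^0·0.78^10 = 0.083358
  k=1: C(10,1)·0.22^1·0.78^9 = 0.235112
1 − 0.318469 = 0.681531

0.6815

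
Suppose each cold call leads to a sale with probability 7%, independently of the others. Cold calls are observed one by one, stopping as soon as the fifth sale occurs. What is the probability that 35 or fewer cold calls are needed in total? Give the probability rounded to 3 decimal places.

0.095

Finishing within 35 cold calls ⇔ at least 5 successes in the first 35. With X ~ Binomial(35, 0.07), P(Y ≤ 35) = 1 − P(X ≤ 4).
  k=0: C(35,0)·0.07^0·0.93^35 = 0.07887
  k=1: C(35,1)·0.07^1·0.93^34 = 0.20777
  k=2: C(35,2)·0.07^2·0.93^33 = 0.26586
  k=3: C(35,3)·0.07^3·0.93^32 = 0.22012
  k=4: C(35,4)·0.07^4·0.93^31 = 0.13254
1 − 0.90516 = 0.09484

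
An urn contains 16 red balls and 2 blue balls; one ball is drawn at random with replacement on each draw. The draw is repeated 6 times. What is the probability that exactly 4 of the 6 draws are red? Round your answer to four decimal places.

0.1156

X ~ Binomial(n=6, p=0.888889).
P(X=4) = C(6,4) · p^4 · (1−p)^2
= 15 · 0.6243 · 0.012346 = 0.115610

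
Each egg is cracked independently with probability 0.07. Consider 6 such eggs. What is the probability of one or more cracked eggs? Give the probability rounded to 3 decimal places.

P(at least one) = 1 − P(none) = 1 − (1 − 0.07)^6
= 1 − 0.64699 = 0.35301

0.353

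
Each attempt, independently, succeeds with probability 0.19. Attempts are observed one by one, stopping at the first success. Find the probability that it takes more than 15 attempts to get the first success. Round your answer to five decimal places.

Y = number of attempts to the first success; geometric, p = 0.19.
P(Y > 15) = P(first 15 all fail) = (1−p)^15 = 0.0423912

0.04239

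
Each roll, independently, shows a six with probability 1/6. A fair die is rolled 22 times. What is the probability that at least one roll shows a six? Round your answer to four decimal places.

P(at least one) = 1 − P(none) = 1 − (1 − 0.166667)^22
= 1 − 0.018114 = 0.981886

0.9819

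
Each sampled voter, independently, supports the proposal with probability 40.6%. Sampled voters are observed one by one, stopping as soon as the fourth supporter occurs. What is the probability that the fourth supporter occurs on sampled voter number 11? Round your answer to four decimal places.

0.0851

Y = trial on which the fourth success occurs; negative binomial, r=4, p=0.406.
P(Y=11) = C(10,3) · p^4 · (1−p)^7
= 120 · 0.027171 · 0.026092 = 0.085073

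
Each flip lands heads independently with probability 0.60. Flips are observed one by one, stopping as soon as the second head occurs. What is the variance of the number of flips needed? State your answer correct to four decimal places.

Y = total flips until the second success; negative binomial with r=2, p=0.60.
Var(Y) = r(1−p)/p² = 2·0.40 / 0.60² = 2.222222

2.2222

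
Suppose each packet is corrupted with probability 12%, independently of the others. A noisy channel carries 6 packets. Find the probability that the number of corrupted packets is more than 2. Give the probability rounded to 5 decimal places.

0.02609

X ~ Binomial(6, 0.12); P(X ≥ 3) = Σ C(6,k) p^k (1−p)^(6−k) over k:
  k=3: C(6,3)·0.12^3·0.88^3 = 0.0235517
  k=4: C(6,4)·0.12^4·0.88^2 = 0.0024087
  k=5: C(6,5)·0.12^5·0.88^1 = 0.0001314
  k=6: C(6,6)·0.12^6·0.88^0 = 0.0000030
Total = 0.0260947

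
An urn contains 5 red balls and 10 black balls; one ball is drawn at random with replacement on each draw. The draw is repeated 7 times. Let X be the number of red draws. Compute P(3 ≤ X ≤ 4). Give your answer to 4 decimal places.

0.3841

X ~ Binomial(7, 0.333333); P(3 ≤ X ≤ 4) = Σ C(7,k) p^k (1−p)^(7−k) over k:
  k=3: C(7,3)·0.333333^3·0.666667^4 = 0.256059
  k=4: C(7,4)·0.333333^4·0.666667^3 = 0.128029
Total = 0.384088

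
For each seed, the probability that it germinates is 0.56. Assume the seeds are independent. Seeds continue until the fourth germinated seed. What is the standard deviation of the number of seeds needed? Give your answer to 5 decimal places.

2.36902

Y = total seeds until the fourth success; negative binomial with r=4, p=0.56.
SD(Y) = √[r(1−p)/p²] = √(5.6122449) = 2.3690177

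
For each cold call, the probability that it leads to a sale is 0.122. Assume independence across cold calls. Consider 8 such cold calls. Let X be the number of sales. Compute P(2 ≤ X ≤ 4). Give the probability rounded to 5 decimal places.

X ~ Binomial(8, 0.122); P(2 ≤ X ≤ 4) = Σ C(8,k) p^k (1−p)^(8−k) over k:
  k=2: C(8,2)·0.122^2·0.878^6 = 0.1909171
  k=3: C(8,3)·0.122^3·0.878^5 = 0.0530567
  k=4: C(8,4)·0.122^4·0.878^4 = 0.0092154
Total = 0.2531892

0.25319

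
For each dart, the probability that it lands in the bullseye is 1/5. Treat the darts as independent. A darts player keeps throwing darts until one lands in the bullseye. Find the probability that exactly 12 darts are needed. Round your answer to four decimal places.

0.0172

Geometric (trials to first success), p = 0.20.
P(Y = 12) = (1−p)^11 · p = 0.085899 · 0.20 = 0.017180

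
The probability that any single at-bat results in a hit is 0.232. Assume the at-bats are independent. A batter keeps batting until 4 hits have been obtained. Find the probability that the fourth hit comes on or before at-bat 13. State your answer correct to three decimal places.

0.356

Finishing within 13 at-bats ⇔ at least 4 successes in the first 13. With X ~ Binomial(13, 0.232), P(Y ≤ 13) = 1 − P(X ≤ 3).
  k=0: C(13,0)·0.232^0·0.768^13 = 0.03234
  k=1: C(13,1)·0.232^1·0.768^12 = 0.12699
  k=2: C(13,2)·0.232^2·0.768^11 = 0.23017
  k=3: C(13,3)·0.232^3·0.768^10 = 0.25494
1 − 0.64444 = 0.35556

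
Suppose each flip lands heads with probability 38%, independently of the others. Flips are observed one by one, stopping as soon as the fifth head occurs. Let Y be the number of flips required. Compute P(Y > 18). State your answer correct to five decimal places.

Needing more than 18 flips ⇔ fewer than 5 successes in the first 18. With X ~ Binomial(18, 0.38), P(Y > 18) = P(X ≤ 4).
  k=0: C(18,0)·0.38^0·0.62^18 = 0.0001833
  k=1: C(18,1)·0.38^1·0.62^17 = 0.0020217
  k=2: C(18,2)·0.38^2·0.62^16 = 0.0105324
  k=3: C(18,3)·0.38^3·0.62^15 = 0.0344284
  k=4: C(18,4)·0.38^4·0.62^14 = 0.0791297
P(X ≤ 4) = 0.1262953

0.12630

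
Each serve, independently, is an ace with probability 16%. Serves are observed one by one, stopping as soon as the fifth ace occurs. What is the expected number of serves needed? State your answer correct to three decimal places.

Y = total serves until the fifth success; negative binomial with r=5, p=0.16.
E[Y] = r / p = 5 / 0.16 = 31.25000

31.250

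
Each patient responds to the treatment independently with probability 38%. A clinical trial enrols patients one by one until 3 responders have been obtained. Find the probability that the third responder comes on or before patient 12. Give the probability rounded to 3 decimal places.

0.893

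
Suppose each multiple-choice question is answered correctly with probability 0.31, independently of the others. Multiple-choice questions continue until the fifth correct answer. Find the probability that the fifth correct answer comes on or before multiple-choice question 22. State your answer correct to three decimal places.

0.859

Finishing within 22 multiple-choice questions ⇔ at least 5 successes in the first 22. With X ~ Binomial(22, 0.31), P(Y ≤ 22) = 1 − P(X ≤ 4).
  k=0: C(22,0)·0.31^0·0.69^22 = 0.00028
  k=1: C(22,1)·0.31^1·0.69^21 = 0.00282
  k=2: C(22,2)·0.31^2·0.69^20 = 0.01328
  k=3: C(22,3)·0.31^3·0.69^19 = 0.03979
  k=4: C(22,4)·0.31^4·0.69^18 = 0.08491
1 − 0.14108 = 0.85892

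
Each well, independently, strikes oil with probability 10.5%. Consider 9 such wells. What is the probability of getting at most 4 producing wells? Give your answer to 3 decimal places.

X ~ Binomial(9, 0.105); P(X ≤ 4) = Σ C(9,k) p^k (1−p)^(9−k) over k:
  k=0: C(9,0)·0.105^0·0.895^9 = 0.36847
  k=1: C(9,1)·0.105^1·0.895^8 = 0.38906
  k=2: C(9,2)·0.105^2·0.895^7 = 0.18258
  k=3: C(9,3)·0.105^3·0.895^6 = 0.04998
  k=4: C(9,4)·0.105^4·0.895^5 = 0.00880
Total = 0.99888

0.999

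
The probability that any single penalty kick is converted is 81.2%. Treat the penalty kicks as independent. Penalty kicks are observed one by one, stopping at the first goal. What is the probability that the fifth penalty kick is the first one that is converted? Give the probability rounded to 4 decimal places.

Geometric (trials to first success), p = 0.812.
P(Y = 5) = (1−p)^4 · p = 0.0012492 · 0.812 = 0.001014

0.0010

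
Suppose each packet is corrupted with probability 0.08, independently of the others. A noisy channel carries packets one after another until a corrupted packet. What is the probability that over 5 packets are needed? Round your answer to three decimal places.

Y = number of packets to the first success; geometric, p = 0.08.
P(Y > 5) = P(first 5 all fail) = (1−p)^5 = 0.65908

0.659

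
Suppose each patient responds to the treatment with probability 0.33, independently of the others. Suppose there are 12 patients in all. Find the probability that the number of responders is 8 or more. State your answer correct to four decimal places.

0.0176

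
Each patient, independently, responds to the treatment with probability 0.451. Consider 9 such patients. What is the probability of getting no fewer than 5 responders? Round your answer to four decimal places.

0.3809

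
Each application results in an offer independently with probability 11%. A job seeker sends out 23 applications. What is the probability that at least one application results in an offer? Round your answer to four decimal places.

P(at least one) = 1 − P(none) = 1 − (1 − 0.11)^23
= 1 − 0.068544 = 0.931456

0.9315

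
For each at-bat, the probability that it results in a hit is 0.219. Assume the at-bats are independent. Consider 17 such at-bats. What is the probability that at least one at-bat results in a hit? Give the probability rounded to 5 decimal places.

0.98504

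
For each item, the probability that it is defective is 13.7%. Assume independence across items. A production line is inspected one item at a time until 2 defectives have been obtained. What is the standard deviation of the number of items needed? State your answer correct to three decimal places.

9.590

Y = total items until the second success; negative binomial with r=2, p=0.137.
SD(Y) = √[r(1−p)/p²] = √(91.96015) = 9.58959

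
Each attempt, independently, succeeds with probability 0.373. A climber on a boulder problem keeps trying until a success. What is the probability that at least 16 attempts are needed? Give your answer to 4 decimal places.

Y = number of attempts to the first success; geometric, p = 0.373.
P(Y > 15) = P(first 15 all fail) = (1−p)^15 = 0.000910

0.0009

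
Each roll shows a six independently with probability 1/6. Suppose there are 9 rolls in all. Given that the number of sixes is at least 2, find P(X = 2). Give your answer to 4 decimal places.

X ~ Binomial(9, 0.166667). Want P(X=2 | X≥2) = P(X=2) / P(X≥2).
P(X=2) = C(9,2)·0.166667^2·0.833333^7 = 0.279082
P(X≥2) = 1 − 0.193807 − 0.348852 = 0.457341
Ratio = 0.279082 / 0.457341 = 0.610226

0.6102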